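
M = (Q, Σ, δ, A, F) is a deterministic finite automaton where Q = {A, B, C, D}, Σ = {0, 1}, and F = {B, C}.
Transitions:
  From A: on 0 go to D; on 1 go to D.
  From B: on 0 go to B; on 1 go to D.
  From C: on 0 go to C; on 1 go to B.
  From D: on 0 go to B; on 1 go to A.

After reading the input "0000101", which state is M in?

D

A --0--> D
D --0--> B
B --0--> B
B --0--> B
B --1--> D
D --0--> B
B --1--> D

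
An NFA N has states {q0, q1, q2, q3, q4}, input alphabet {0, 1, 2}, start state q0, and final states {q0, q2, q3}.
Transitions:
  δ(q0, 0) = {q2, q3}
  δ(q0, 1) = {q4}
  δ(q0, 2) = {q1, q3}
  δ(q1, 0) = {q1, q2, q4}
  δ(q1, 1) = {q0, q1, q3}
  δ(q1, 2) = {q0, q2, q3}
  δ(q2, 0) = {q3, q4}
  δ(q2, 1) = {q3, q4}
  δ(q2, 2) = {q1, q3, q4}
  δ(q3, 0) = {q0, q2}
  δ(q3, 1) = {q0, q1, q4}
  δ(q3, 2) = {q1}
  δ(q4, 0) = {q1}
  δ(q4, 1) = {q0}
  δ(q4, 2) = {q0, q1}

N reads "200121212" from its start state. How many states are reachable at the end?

4

Start: {q0}
read 2: {q1, q3}
read 0: {q0, q1, q2, q4}
read 0: {q1, q2, q3, q4}
read 1: {q0, q1, q3, q4}
read 2: {q0, q1, q2, q3}
read 1: {q0, q1, q3, q4}
read 2: {q0, q1, q2, q3}
read 1: {q0, q1, q3, q4}
read 2: {q0, q1, q2, q3}
Final reachable set {q0, q1, q2, q3} has 4 states.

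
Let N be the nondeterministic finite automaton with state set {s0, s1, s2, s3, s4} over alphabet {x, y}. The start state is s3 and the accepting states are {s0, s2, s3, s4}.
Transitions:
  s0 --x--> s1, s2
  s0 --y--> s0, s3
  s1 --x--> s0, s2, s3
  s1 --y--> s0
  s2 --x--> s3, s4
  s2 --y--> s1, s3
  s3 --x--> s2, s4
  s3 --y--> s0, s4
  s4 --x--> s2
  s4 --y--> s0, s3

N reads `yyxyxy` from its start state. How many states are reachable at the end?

4

Start: {s3}
read y: {s0, s4}
read y: {s0, s3}
read x: {s1, s2, s4}
read y: {s0, s1, s3}
read x: {s0, s1, s2, s3, s4}
read y: {s0, s1, s3, s4}
Final reachable set {s0, s1, s3, s4} has 4 states.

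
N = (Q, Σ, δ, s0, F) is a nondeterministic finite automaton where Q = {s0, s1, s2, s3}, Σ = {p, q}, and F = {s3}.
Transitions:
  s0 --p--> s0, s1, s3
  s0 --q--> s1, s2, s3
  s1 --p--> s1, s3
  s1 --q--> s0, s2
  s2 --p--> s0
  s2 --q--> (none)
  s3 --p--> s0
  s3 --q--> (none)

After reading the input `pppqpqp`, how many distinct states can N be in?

Start: {s0}
read p: {s0, s1, s3}
read p: {s0, s1, s3}
read p: {s0, s1, s3}
read q: {s0, s1, s2, s3}
read p: {s0, s1, s3}
read q: {s0, s1, s2, s3}
read p: {s0, s1, s3}
Final reachable set {s0, s1, s3} has 3 states.

3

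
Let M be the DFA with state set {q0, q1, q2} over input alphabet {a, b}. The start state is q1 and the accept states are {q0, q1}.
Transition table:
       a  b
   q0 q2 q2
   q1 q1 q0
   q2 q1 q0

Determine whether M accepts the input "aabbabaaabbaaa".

q1 --a--> q1
q1 --a--> q1
q1 --b--> q0
q0 --b--> q2
q2 --a--> q1
q1 --b--> q0
q0 --a--> q2
q2 --a--> q1
q1 --a--> q1
q1 --b--> q0
q0 --b--> q2
q2 --a--> q1
q1 --a--> q1
q1 --a--> q1
End in state q1, which is an accepting state.

accepted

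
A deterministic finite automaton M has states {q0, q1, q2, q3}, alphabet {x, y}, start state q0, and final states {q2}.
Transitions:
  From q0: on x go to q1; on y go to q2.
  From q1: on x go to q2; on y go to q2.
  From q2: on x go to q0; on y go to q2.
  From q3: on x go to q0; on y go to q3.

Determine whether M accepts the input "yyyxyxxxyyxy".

q0 --y--> q2
q2 --y--> q2
q2 --y--> q2
q2 --x--> q0
q0 --y--> q2
q2 --x--> q0
q0 --x--> q1
q1 --x--> q2
q2 --y--> q2
q2 --y--> q2
q2 --x--> q0
q0 --y--> q2
End in state q2, which is an accepting state.

accepted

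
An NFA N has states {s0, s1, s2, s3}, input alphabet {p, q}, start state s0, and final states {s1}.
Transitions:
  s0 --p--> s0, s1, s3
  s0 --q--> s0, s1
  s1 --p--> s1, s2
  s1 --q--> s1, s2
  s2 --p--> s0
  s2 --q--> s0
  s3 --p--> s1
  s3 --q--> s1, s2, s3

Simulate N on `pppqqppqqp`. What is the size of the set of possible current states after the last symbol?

Start: {s0}
read p: {s0, s1, s3}
read p: {s0, s1, s2, s3}
read p: {s0, s1, s2, s3}
read q: {s0, s1, s2, s3}
read q: {s0, s1, s2, s3}
read p: {s0, s1, s2, s3}
read p: {s0, s1, s2, s3}
read q: {s0, s1, s2, s3}
read q: {s0, s1, s2, s3}
read p: {s0, s1, s2, s3}
Final reachable set {s0, s1, s2, s3} has 4 states.

4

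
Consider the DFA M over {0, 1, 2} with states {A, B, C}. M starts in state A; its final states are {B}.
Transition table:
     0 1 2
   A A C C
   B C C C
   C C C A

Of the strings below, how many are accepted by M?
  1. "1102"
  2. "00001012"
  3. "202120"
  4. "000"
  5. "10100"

0

"1102": rejected
"00001012": rejected
"202120": rejected
"000": rejected
"10100": rejected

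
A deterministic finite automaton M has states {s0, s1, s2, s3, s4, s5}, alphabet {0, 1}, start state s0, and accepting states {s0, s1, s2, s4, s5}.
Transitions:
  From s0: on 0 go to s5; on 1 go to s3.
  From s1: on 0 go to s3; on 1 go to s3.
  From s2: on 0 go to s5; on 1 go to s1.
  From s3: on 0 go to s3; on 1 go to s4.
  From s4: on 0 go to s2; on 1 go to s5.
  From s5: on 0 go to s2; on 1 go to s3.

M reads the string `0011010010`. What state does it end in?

s3

s0 --0--> s5
s5 --0--> s2
s2 --1--> s1
s1 --1--> s3
s3 --0--> s3
s3 --1--> s4
s4 --0--> s2
s2 --0--> s5
s5 --1--> s3
s3 --0--> s3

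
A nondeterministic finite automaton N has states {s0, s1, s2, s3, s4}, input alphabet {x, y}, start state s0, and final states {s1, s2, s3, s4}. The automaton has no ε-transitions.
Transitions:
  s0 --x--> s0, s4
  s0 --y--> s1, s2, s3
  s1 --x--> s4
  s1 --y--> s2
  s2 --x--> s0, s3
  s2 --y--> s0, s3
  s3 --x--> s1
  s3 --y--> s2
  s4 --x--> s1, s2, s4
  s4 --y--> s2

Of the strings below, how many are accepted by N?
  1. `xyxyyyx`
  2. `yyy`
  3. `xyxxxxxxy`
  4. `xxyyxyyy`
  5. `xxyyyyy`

5

`xyxyyyx`: accepted
`yyy`: accepted
`xyxxxxxxy`: accepted
`xxyyxyyy`: accepted
`xxyyyyy`: accepted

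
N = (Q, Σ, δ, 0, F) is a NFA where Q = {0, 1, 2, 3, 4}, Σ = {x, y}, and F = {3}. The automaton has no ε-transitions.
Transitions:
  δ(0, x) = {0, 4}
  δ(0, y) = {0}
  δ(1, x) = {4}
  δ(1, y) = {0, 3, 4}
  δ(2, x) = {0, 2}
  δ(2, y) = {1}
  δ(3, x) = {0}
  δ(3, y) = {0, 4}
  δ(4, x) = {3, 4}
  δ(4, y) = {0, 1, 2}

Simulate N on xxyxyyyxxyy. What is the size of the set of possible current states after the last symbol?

5

Start: {0}
read x: {0, 4}
read x: {0, 3, 4}
read y: {0, 1, 2, 4}
read x: {0, 2, 3, 4}
read y: {0, 1, 2, 4}
read y: {0, 1, 2, 3, 4}
read y: {0, 1, 2, 3, 4}
read x: {0, 2, 3, 4}
read x: {0, 2, 3, 4}
read y: {0, 1, 2, 4}
read y: {0, 1, 2, 3, 4}
Final reachable set {0, 1, 2, 3, 4} has 5 states.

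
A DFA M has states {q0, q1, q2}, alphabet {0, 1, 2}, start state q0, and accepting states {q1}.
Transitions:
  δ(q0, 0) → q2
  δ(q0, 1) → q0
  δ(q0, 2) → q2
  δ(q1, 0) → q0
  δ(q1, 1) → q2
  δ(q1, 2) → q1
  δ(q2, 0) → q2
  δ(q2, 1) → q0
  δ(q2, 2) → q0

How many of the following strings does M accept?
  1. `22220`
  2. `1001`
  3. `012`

0

`22220`: rejected
`1001`: rejected
`012`: rejected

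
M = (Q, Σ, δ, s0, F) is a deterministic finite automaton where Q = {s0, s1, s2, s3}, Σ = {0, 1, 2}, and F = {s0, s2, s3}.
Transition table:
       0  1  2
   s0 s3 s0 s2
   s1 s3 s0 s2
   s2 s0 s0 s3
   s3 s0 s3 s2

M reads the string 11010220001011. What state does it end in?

s0 --1--> s0
s0 --1--> s0
s0 --0--> s3
s3 --1--> s3
s3 --0--> s0
s0 --2--> s2
s2 --2--> s3
s3 --0--> s0
s0 --0--> s3
s3 --0--> s0
s0 --1--> s0
s0 --0--> s3
s3 --1--> s3
s3 --1--> s3

s3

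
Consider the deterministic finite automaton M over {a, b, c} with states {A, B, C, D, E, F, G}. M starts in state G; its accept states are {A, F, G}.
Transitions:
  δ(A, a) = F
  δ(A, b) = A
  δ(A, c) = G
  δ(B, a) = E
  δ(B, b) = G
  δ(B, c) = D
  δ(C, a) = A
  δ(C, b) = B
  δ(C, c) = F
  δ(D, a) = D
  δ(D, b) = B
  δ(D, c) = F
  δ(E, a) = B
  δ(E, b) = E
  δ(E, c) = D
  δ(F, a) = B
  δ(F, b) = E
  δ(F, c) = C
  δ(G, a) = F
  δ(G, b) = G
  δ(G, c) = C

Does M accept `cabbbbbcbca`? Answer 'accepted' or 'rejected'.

G --c--> C
C --a--> A
A --b--> A
A --b--> A
A --b--> A
A --b--> A
A --b--> A
A --c--> G
G --b--> G
G --c--> C
C --a--> A
End in state A, which is an accepting state.

accepted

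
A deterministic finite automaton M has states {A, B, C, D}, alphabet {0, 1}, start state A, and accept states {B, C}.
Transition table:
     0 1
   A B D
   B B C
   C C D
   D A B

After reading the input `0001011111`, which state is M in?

B

A --0--> B
B --0--> B
B --0--> B
B --1--> C
C --0--> C
C --1--> D
D --1--> B
B --1--> C
C --1--> D
D --1--> B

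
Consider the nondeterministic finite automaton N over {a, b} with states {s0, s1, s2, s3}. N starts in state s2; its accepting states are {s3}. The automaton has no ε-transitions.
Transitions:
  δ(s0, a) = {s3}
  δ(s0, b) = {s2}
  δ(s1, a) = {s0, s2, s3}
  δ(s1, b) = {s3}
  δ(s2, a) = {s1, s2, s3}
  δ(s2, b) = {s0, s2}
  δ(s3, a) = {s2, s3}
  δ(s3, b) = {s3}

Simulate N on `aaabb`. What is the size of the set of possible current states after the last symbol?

3

Start: {s2}
read a: {s1, s2, s3}
read a: {s0, s1, s2, s3}
read a: {s0, s1, s2, s3}
read b: {s0, s2, s3}
read b: {s0, s2, s3}
Final reachable set {s0, s2, s3} has 3 states.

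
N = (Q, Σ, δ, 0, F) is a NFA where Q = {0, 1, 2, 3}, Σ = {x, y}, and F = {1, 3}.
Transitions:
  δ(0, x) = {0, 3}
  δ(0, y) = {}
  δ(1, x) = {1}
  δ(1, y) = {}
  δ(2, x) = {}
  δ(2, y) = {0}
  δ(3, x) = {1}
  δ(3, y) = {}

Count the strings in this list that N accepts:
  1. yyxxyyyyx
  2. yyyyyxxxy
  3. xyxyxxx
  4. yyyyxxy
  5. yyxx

yyxxyyyyx: rejected
yyyyyxxxy: rejected
xyxyxxx: rejected
yyyyxxy: rejected
yyxx: rejected

0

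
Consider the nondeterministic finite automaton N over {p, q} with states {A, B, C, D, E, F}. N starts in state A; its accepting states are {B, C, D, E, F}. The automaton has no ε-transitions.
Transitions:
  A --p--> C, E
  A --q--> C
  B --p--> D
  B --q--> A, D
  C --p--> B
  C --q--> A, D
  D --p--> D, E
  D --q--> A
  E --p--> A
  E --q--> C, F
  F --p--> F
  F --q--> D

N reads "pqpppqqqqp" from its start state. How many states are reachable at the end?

Start: {A}
read p: {C, E}
read q: {A, C, D, F}
read p: {B, C, D, E, F}
read p: {A, B, D, E, F}
read p: {A, C, D, E, F}
read q: {A, C, D, F}
read q: {A, C, D}
read q: {A, C, D}
read q: {A, C, D}
read p: {B, C, D, E}
Final reachable set {B, C, D, E} has 4 states.

4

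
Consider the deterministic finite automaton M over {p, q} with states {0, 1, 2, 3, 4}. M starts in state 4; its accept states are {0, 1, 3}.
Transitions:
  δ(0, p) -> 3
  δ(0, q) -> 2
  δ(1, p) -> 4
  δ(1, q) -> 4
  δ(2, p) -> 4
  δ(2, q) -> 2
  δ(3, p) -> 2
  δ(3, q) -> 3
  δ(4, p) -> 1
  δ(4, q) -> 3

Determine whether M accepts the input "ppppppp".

accepted

4 --p--> 1
1 --p--> 4
4 --p--> 1
1 --p--> 4
4 --p--> 1
1 --p--> 4
4 --p--> 1
End in state 1, which is an accepting state.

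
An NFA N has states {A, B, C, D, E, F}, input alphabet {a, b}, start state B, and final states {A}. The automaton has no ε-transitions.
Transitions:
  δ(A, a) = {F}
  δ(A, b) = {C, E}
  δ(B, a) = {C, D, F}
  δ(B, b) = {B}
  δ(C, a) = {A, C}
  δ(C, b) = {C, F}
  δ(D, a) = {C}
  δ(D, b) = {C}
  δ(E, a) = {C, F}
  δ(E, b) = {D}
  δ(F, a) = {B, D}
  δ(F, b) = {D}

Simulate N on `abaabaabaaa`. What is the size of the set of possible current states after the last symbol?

5

Start: {B}
read a: {C, D, F}
read b: {C, D, F}
read a: {A, B, C, D}
read a: {A, C, D, F}
read b: {C, D, E, F}
read a: {A, B, C, D, F}
read a: {A, B, C, D, F}
read b: {B, C, D, E, F}
read a: {A, B, C, D, F}
read a: {A, B, C, D, F}
read a: {A, B, C, D, F}
Final reachable set {A, B, C, D, F} has 5 states.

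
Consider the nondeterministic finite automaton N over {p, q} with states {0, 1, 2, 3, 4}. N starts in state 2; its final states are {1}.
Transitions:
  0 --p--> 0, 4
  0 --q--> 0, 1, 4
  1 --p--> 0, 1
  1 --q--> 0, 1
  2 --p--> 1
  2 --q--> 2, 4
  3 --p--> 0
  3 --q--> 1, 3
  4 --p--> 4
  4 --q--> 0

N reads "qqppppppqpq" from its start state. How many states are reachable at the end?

3

Start: {2}
read q: {2, 4}
read q: {0, 2, 4}
read p: {0, 1, 4}
read p: {0, 1, 4}
read p: {0, 1, 4}
read p: {0, 1, 4}
read p: {0, 1, 4}
read p: {0, 1, 4}
read q: {0, 1, 4}
read p: {0, 1, 4}
read q: {0, 1, 4}
Final reachable set {0, 1, 4} has 3 states.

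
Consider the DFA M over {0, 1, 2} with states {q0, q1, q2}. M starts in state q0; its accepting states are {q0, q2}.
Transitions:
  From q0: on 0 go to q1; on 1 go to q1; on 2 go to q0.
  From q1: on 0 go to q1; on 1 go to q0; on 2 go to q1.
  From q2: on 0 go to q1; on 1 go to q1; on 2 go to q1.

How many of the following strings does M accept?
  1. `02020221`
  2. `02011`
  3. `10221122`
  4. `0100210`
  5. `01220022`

`02020221`: accepted
`02011`: rejected
`10221122`: rejected
`0100210`: rejected
`01220022`: rejected

1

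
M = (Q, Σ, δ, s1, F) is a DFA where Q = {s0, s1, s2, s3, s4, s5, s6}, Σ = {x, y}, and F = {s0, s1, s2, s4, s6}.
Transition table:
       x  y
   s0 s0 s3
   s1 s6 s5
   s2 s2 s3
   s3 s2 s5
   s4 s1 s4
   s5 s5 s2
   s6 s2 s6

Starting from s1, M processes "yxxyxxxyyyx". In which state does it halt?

s2

s1 --y--> s5
s5 --x--> s5
s5 --x--> s5
s5 --y--> s2
s2 --x--> s2
s2 --x--> s2
s2 --x--> s2
s2 --y--> s3
s3 --y--> s5
s5 --y--> s2
s2 --x--> s2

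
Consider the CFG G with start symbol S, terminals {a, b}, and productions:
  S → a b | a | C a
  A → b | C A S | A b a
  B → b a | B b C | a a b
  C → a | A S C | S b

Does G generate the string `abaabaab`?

no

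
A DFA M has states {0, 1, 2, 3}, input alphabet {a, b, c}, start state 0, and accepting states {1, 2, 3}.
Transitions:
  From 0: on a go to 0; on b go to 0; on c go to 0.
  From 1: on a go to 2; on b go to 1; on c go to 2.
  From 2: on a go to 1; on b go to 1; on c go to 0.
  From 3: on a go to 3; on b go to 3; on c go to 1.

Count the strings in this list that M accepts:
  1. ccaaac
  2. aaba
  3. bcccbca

0

ccaaac: rejected
aaba: rejected
bcccbca: rejected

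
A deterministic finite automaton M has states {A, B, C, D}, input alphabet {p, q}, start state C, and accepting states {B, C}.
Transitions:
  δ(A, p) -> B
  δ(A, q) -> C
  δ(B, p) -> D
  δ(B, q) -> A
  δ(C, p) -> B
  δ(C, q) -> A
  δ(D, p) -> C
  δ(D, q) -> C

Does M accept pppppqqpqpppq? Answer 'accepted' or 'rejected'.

rejected

C --p--> B
B --p--> D
D --p--> C
C --p--> B
B --p--> D
D --q--> C
C --q--> A
A --p--> B
B --q--> A
A --p--> B
B --p--> D
D --p--> C
C --q--> A
End in state A, which is not an accepting state.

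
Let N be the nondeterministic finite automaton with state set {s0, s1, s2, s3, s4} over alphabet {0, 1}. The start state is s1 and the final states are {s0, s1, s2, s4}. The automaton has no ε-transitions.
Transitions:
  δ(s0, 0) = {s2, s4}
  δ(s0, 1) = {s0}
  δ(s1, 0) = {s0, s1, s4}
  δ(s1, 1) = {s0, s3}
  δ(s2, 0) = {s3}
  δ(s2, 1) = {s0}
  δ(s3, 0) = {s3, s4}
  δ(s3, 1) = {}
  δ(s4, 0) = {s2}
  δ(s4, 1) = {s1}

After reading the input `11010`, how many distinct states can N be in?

4

Start: {s1}
read 1: {s0, s3}
read 1: {s0}
read 0: {s2, s4}
read 1: {s0, s1}
read 0: {s0, s1, s2, s4}
Final reachable set {s0, s1, s2, s4} has 4 states.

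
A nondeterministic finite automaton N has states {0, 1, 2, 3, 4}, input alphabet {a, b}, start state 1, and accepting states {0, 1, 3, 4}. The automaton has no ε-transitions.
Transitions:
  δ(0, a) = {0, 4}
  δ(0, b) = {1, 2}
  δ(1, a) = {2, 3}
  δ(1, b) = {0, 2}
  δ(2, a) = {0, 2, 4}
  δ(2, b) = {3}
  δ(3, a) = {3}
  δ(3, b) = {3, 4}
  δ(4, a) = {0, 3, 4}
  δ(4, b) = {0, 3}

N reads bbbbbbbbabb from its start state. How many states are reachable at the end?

5

Start: {1}
read b: {0, 2}
read b: {1, 2, 3}
read b: {0, 2, 3, 4}
read b: {0, 1, 2, 3, 4}
read b: {0, 1, 2, 3, 4}
read b: {0, 1, 2, 3, 4}
read b: {0, 1, 2, 3, 4}
read b: {0, 1, 2, 3, 4}
read a: {0, 2, 3, 4}
read b: {0, 1, 2, 3, 4}
read b: {0, 1, 2, 3, 4}
Final reachable set {0, 1, 2, 3, 4} has 5 states.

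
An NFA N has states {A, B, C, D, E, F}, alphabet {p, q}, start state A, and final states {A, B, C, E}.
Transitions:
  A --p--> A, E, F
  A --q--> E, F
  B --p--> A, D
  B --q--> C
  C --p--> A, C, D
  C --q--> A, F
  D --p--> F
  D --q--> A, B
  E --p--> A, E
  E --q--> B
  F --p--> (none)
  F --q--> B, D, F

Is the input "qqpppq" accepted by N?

Start: {A}
read q: {E, F}
read q: {B, D, F}
read p: {A, D, F}
read p: {A, E, F}
read p: {A, E, F}
read q: {B, D, E, F}
Reachable ∩ accepting = {B, E} — nonempty.

accepted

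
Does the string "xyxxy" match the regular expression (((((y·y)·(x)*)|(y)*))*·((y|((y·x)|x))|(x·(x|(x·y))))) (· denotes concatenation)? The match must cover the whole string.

No split of xyxxy into u·v has ((((y·y)·(x)*)|(y)*))* matching u and ((y|((y·x)|x))|(x·(x|(x·y)))) matching v.

no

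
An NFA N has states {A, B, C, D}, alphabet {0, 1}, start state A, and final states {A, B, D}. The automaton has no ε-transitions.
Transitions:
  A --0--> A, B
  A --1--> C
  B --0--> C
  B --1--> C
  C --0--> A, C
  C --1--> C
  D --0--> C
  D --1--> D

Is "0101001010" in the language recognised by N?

accepted

Start: {A}
read 0: {A, B}
read 1: {C}
read 0: {A, C}
read 1: {C}
read 0: {A, C}
read 0: {A, B, C}
read 1: {C}
read 0: {A, C}
read 1: {C}
read 0: {A, C}
Reachable ∩ accepting = {A} — nonempty.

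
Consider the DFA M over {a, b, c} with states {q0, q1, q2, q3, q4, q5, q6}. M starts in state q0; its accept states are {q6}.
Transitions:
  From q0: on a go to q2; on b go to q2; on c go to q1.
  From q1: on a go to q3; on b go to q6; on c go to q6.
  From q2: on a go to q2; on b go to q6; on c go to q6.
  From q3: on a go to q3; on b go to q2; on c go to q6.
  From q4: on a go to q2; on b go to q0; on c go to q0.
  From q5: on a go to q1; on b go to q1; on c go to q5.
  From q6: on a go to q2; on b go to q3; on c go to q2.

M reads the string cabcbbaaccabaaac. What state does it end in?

q6

q0 --c--> q1
q1 --a--> q3
q3 --b--> q2
q2 --c--> q6
q6 --b--> q3
q3 --b--> q2
q2 --a--> q2
q2 --a--> q2
q2 --c--> q6
q6 --c--> q2
q2 --a--> q2
q2 --b--> q6
q6 --a--> q2
q2 --a--> q2
q2 --a--> q2
q2 --c--> q6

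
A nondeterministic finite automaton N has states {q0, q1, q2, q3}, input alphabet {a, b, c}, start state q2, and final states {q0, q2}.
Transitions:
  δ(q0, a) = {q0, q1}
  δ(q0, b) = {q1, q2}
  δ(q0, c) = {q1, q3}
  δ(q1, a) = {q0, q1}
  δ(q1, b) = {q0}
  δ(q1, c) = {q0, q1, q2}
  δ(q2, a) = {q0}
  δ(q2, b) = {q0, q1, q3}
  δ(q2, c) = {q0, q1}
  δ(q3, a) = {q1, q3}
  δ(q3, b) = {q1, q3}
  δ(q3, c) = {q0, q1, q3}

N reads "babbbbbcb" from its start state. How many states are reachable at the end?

4

Start: {q2}
read b: {q0, q1, q3}
read a: {q0, q1, q3}
read b: {q0, q1, q2, q3}
read b: {q0, q1, q2, q3}
read b: {q0, q1, q2, q3}
read b: {q0, q1, q2, q3}
read b: {q0, q1, q2, q3}
read c: {q0, q1, q2, q3}
read b: {q0, q1, q2, q3}
Final reachable set {q0, q1, q2, q3} has 4 states.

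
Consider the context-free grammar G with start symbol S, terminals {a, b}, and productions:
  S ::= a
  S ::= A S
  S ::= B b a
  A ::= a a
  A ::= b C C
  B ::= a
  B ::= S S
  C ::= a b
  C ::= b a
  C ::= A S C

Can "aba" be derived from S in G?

S ⇒ Bba ⇒ aba

yes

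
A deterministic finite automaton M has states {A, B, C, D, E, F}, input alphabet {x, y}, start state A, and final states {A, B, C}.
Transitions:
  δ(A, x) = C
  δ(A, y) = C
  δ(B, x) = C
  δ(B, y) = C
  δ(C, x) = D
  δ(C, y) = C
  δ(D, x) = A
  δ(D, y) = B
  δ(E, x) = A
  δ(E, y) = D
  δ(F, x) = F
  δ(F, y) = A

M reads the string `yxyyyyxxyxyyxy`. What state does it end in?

A --y--> C
C --x--> D
D --y--> B
B --y--> C
C --y--> C
C --y--> C
C --x--> D
D --x--> A
A --y--> C
C --x--> D
D --y--> B
B --y--> C
C --x--> D
D --y--> B

B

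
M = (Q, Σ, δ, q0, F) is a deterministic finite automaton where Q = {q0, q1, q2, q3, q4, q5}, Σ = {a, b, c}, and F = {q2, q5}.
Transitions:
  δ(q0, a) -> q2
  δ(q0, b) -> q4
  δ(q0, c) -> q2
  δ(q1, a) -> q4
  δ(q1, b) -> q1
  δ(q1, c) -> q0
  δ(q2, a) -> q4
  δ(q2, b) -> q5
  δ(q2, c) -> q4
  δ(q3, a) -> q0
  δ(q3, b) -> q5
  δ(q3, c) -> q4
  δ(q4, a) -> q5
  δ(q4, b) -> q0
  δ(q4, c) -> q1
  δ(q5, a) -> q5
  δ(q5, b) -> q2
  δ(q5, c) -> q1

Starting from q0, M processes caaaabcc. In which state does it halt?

q1

q0 --c--> q2
q2 --a--> q4
q4 --a--> q5
q5 --a--> q5
q5 --a--> q5
q5 --b--> q2
q2 --c--> q4
q4 --c--> q1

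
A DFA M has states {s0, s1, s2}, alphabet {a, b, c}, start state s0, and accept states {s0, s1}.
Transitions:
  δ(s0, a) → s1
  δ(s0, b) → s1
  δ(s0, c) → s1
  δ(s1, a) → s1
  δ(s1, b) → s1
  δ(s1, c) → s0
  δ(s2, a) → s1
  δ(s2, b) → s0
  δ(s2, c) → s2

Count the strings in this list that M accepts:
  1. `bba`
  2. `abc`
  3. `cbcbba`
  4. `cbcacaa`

4

`bba`: accepted
`abc`: accepted
`cbcbba`: accepted
`cbcacaa`: accepted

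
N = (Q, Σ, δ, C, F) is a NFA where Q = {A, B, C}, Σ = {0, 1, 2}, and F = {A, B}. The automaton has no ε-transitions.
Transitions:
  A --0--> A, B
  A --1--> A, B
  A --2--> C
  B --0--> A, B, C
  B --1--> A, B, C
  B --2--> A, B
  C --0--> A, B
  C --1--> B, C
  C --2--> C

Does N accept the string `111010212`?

accepted

Start: {C}
read 1: {B, C}
read 1: {A, B, C}
read 1: {A, B, C}
read 0: {A, B, C}
read 1: {A, B, C}
read 0: {A, B, C}
read 2: {A, B, C}
read 1: {A, B, C}
read 2: {A, B, C}
Reachable ∩ accepting = {A, B} — nonempty.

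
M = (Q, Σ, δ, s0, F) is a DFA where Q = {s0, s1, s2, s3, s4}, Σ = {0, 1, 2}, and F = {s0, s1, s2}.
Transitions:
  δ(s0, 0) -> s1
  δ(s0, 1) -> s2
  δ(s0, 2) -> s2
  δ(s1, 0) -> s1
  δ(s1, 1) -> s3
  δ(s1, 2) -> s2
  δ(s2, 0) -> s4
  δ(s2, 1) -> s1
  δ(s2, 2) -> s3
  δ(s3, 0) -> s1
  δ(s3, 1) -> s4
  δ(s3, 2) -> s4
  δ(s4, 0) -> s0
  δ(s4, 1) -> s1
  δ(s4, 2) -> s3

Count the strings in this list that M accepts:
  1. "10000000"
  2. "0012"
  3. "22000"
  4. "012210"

"10000000": accepted
"0012": rejected
"22000": accepted
"012210": accepted

3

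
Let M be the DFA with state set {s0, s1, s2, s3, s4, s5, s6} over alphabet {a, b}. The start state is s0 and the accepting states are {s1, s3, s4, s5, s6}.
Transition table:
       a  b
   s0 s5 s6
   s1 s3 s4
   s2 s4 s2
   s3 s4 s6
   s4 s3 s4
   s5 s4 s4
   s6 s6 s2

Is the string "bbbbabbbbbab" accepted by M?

accepted

s0 --b--> s6
s6 --b--> s2
s2 --b--> s2
s2 --b--> s2
s2 --a--> s4
s4 --b--> s4
s4 --b--> s4
s4 --b--> s4
s4 --b--> s4
s4 --b--> s4
s4 --a--> s3
s3 --b--> s6
End in state s6, which is an accepting state.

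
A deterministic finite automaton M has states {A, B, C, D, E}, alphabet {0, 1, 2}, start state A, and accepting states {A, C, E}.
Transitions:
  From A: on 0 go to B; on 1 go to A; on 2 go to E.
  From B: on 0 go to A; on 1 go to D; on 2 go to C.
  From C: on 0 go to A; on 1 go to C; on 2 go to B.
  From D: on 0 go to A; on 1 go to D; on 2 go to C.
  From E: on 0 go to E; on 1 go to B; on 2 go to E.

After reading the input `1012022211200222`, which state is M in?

C

A --1--> A
A --0--> B
B --1--> D
D --2--> C
C --0--> A
A --2--> E
E --2--> E
E --2--> E
E --1--> B
B --1--> D
D --2--> C
C --0--> A
A --0--> B
B --2--> C
C --2--> B
B --2--> C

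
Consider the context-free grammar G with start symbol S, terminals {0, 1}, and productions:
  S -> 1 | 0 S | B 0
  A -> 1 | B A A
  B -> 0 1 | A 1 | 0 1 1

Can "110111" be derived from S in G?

no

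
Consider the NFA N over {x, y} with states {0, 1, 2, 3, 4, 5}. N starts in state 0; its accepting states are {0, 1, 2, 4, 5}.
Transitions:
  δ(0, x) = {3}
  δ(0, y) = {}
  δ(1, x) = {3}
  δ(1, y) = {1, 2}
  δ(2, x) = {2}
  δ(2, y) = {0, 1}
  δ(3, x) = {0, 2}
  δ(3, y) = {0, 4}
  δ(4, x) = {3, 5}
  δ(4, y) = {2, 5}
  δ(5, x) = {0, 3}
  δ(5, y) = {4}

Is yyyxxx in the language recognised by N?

Start: {0}
read y: {}
The reachable set is empty and stays empty for the remaining 5 symbols.
Reachable ∩ accepting = {} — empty.

rejected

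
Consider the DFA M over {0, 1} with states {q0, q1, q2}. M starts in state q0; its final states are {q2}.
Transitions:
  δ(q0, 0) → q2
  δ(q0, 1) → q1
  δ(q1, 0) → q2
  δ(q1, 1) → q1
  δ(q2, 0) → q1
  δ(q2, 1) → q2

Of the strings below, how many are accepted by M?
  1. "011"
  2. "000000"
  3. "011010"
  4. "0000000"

3

"011": accepted
"000000": rejected
"011010": accepted
"0000000": accepted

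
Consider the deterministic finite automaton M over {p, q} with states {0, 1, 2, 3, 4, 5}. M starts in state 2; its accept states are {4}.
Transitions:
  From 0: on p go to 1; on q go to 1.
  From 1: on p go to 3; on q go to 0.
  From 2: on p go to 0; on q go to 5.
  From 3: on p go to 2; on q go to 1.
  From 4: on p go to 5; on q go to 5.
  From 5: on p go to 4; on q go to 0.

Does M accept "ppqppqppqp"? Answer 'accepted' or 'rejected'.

accepted

2 --p--> 0
0 --p--> 1
1 --q--> 0
0 --p--> 1
1 --p--> 3
3 --q--> 1
1 --p--> 3
3 --p--> 2
2 --q--> 5
5 --p--> 4
End in state 4, which is an accepting state.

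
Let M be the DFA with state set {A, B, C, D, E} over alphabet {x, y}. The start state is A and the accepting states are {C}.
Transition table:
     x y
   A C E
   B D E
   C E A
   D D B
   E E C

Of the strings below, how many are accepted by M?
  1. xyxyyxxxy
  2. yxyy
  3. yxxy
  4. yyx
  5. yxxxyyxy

xyxyyxxxy: accepted
yxyy: rejected
yxxy: accepted
yyx: rejected
yxxxyyxy: rejected

2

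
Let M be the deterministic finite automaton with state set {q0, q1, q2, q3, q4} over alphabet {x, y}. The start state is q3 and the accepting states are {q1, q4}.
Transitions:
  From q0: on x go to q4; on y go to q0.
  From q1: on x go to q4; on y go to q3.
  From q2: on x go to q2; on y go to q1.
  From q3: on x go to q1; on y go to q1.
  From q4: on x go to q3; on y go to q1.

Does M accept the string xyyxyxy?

accepted

q3 --x--> q1
q1 --y--> q3
q3 --y--> q1
q1 --x--> q4
q4 --y--> q1
q1 --x--> q4
q4 --y--> q1
End in state q1, which is an accepting state.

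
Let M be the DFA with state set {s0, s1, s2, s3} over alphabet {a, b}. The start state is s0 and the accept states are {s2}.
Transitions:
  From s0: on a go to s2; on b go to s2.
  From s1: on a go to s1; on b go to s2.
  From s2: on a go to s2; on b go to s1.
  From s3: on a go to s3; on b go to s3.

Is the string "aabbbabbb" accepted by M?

accepted

s0 --a--> s2
s2 --a--> s2
s2 --b--> s1
s1 --b--> s2
s2 --b--> s1
s1 --a--> s1
s1 --b--> s2
s2 --b--> s1
s1 --b--> s2
End in state s2, which is an accepting state.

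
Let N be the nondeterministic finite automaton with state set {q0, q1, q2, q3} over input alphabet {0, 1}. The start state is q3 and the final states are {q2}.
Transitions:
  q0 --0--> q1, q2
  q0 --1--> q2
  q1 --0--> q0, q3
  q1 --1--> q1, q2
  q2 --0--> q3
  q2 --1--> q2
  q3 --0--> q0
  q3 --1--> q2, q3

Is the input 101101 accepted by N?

Start: {q3}
read 1: {q2, q3}
read 0: {q0, q3}
read 1: {q2, q3}
read 1: {q2, q3}
read 0: {q0, q3}
read 1: {q2, q3}
Reachable ∩ accepting = {q2} — nonempty.

accepted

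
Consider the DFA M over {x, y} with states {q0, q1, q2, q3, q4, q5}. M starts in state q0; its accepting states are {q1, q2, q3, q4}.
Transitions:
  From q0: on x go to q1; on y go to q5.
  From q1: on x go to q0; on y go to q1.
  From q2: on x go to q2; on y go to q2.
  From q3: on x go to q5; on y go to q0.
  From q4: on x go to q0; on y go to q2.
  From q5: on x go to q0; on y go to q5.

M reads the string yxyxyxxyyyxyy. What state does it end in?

q5

q0 --y--> q5
q5 --x--> q0
q0 --y--> q5
q5 --x--> q0
q0 --y--> q5
q5 --x--> q0
q0 --x--> q1
q1 --y--> q1
q1 --y--> q1
q1 --y--> q1
q1 --x--> q0
q0 --y--> q5
q5 --y--> q5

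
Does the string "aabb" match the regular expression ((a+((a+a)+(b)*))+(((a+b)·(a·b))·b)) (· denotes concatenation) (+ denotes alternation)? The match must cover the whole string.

The right alternative (((a+b)·(a·b))·b) matches aabb.

yes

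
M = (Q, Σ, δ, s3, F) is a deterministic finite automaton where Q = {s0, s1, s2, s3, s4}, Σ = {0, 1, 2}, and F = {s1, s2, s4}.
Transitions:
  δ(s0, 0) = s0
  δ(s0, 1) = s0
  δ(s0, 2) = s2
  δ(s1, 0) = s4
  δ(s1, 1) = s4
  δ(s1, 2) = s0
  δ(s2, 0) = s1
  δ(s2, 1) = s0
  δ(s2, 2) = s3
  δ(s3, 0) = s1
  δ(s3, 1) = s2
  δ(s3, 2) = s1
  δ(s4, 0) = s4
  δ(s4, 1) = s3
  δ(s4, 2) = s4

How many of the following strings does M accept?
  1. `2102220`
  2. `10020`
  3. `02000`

`2102220`: accepted
`10020`: accepted
`02000`: rejected

2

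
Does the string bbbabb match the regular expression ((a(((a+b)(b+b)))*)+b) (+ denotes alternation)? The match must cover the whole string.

no

Neither (a(((a+b)(b+b)))*) nor b matches bbbabb.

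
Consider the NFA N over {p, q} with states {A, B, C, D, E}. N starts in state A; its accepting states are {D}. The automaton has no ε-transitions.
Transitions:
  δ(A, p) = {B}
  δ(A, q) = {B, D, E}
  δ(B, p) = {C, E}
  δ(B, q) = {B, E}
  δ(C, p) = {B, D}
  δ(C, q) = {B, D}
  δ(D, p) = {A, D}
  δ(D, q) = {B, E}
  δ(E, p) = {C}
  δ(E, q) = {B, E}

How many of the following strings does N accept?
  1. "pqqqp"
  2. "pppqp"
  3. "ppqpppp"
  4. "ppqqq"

2

"pqqqp": rejected
"pppqp": accepted
"ppqpppp": accepted
"ppqqq": rejected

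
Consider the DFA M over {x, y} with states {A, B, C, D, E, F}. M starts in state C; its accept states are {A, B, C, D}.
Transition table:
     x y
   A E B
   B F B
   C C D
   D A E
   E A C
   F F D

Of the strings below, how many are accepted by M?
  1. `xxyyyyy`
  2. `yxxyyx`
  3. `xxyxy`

2

`xxyyyyy`: rejected
`yxxyyx`: accepted
`xxyxy`: accepted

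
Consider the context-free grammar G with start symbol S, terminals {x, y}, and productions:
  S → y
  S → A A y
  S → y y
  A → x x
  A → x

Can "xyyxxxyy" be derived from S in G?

no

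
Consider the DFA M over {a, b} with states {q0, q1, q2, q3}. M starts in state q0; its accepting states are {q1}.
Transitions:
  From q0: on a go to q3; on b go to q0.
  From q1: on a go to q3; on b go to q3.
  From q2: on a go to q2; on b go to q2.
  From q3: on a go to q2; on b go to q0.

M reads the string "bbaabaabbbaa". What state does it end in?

q2

q0 --b--> q0
q0 --b--> q0
q0 --a--> q3
q3 --a--> q2
q2 --b--> q2
q2 --a--> q2
q2 --a--> q2
q2 --b--> q2
q2 --b--> q2
q2 --b--> q2
q2 --a--> q2
q2 --a--> q2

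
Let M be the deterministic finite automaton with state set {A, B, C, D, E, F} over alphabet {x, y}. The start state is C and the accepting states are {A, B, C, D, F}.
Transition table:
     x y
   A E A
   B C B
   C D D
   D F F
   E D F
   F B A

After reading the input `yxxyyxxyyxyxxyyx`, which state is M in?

B

C --y--> D
D --x--> F
F --x--> B
B --y--> B
B --y--> B
B --x--> C
C --x--> D
D --y--> F
F --y--> A
A --x--> E
E --y--> F
F --x--> B
B --x--> C
C --y--> D
D --y--> F
F --x--> B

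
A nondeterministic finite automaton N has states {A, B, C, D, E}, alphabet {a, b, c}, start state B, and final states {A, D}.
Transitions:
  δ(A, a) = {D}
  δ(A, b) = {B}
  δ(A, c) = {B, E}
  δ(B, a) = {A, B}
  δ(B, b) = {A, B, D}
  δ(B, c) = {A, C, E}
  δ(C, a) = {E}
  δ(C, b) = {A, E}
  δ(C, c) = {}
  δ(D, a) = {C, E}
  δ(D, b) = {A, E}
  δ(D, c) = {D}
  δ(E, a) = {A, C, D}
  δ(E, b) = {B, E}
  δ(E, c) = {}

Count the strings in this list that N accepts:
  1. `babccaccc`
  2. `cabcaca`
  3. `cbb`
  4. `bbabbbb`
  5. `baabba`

5

`babccaccc`: accepted
`cabcaca`: accepted
`cbb`: accepted
`bbabbbb`: accepted
`baabba`: accepted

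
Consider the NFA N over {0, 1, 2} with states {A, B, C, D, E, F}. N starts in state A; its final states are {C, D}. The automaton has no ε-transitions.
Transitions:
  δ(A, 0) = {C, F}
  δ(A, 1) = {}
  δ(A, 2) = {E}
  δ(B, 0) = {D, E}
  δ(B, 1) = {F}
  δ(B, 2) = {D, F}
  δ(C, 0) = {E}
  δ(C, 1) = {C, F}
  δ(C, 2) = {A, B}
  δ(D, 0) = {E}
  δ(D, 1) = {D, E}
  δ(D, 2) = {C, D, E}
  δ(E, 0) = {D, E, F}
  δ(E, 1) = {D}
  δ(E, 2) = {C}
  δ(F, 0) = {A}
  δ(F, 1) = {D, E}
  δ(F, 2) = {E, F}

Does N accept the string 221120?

accepted

Start: {A}
read 2: {E}
read 2: {C}
read 1: {C, F}
read 1: {C, D, E, F}
read 2: {A, B, C, D, E, F}
read 0: {A, C, D, E, F}
Reachable ∩ accepting = {C, D} — nonempty.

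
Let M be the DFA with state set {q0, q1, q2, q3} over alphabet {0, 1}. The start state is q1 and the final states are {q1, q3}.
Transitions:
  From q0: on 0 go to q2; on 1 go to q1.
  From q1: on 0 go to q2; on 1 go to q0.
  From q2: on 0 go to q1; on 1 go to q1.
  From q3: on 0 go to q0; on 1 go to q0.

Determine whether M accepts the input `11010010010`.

q1 --1--> q0
q0 --1--> q1
q1 --0--> q2
q2 --1--> q1
q1 --0--> q2
q2 --0--> q1
q1 --1--> q0
q0 --0--> q2
q2 --0--> q1
q1 --1--> q0
q0 --0--> q2
End in state q2, which is not an accepting state.

rejected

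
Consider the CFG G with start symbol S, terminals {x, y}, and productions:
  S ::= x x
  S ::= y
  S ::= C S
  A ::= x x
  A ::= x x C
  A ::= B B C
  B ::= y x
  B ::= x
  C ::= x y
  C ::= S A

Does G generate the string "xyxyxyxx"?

yes

S ⇒ CS ⇒ xyS ⇒ xyCS ⇒ xyxyS ⇒ xyxyCS ⇒ xyxyxyS ⇒ xyxyxyxx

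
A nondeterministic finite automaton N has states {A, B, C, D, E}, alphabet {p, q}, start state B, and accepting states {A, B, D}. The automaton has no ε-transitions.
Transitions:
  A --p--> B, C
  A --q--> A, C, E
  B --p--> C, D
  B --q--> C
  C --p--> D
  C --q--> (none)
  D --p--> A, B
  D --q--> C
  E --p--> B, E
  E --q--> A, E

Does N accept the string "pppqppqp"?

Start: {B}
read p: {C, D}
read p: {A, B, D}
read p: {A, B, C, D}
read q: {A, C, E}
read p: {B, C, D, E}
read p: {A, B, C, D, E}
read q: {A, C, E}
read p: {B, C, D, E}
Reachable ∩ accepting = {B, D} — nonempty.

accepted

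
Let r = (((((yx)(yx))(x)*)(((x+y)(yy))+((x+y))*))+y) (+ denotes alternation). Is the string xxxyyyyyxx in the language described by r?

no

Neither ((((yx)(yx))(x)*)(((x+y)(yy))+((x+y))*)) nor y matches xxxyyyyyxx.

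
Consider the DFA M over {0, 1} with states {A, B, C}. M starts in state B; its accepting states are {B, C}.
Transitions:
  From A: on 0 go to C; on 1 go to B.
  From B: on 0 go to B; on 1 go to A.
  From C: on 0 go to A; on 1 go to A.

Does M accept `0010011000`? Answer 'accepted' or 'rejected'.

B --0--> B
B --0--> B
B --1--> A
A --0--> C
C --0--> A
A --1--> B
B --1--> A
A --0--> C
C --0--> A
A --0--> C
End in state C, which is an accepting state.

accepted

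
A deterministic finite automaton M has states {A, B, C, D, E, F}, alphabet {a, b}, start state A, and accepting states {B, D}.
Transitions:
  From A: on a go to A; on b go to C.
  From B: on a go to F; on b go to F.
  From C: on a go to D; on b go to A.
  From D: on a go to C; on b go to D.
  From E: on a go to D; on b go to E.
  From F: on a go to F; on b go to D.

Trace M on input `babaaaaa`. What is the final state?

A --b--> C
C --a--> D
D --b--> D
D --a--> C
C --a--> D
D --a--> C
C --a--> D
D --a--> C

C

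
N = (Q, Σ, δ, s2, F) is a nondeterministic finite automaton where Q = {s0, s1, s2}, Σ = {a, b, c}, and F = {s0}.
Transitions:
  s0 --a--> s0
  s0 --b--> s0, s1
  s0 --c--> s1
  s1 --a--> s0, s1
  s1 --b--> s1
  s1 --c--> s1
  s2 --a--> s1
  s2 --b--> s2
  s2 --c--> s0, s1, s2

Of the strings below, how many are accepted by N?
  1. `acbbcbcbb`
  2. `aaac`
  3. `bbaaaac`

0

`acbbcbcbb`: rejected
`aaac`: rejected
`bbaaaac`: rejected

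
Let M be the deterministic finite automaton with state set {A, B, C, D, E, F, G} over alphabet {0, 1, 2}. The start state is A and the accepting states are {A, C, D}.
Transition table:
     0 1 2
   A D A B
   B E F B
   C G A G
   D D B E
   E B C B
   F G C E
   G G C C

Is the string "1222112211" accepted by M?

A --1--> A
A --2--> B
B --2--> B
B --2--> B
B --1--> F
F --1--> C
C --2--> G
G --2--> C
C --1--> A
A --1--> A
End in state A, which is an accepting state.

accepted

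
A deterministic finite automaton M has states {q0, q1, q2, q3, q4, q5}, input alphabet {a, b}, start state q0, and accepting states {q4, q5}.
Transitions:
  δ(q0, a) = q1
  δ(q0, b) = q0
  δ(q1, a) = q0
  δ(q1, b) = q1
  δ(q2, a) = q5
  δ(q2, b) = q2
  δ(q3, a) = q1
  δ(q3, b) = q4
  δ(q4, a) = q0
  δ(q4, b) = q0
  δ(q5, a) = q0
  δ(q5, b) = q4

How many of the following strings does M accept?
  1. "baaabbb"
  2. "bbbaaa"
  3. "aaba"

0

"baaabbb": rejected
"bbbaaa": rejected
"aaba": rejected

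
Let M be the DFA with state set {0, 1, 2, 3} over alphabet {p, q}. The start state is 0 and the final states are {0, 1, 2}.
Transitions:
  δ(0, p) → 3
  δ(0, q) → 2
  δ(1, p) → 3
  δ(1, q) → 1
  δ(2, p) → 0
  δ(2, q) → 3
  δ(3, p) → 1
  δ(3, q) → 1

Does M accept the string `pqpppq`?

accepted

0 --p--> 3
3 --q--> 1
1 --p--> 3
3 --p--> 1
1 --p--> 3
3 --q--> 1
End in state 1, which is an accepting state.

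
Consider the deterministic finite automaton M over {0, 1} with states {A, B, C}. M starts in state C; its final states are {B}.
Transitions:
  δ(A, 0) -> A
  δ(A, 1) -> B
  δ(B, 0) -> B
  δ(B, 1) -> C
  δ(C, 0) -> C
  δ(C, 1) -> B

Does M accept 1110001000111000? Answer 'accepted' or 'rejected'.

C --1--> B
B --1--> C
C --1--> B
B --0--> B
B --0--> B
B --0--> B
B --1--> C
C --0--> C
C --0--> C
C --0--> C
C --1--> B
B --1--> C
C --1--> B
B --0--> B
B --0--> B
B --0--> B
End in state B, which is an accepting state.

accepted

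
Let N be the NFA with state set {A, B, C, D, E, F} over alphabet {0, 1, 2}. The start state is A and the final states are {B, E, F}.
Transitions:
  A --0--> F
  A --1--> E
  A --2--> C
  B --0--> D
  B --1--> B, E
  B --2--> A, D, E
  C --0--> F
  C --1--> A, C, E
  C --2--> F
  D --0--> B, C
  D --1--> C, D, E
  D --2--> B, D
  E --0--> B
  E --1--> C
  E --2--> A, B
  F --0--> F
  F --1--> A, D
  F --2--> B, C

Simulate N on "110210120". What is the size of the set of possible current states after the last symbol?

4

Start: {A}
read 1: {E}
read 1: {C}
read 0: {F}
read 2: {B, C}
read 1: {A, B, C, E}
read 0: {B, D, F}
read 1: {A, B, C, D, E}
read 2: {A, B, C, D, E, F}
read 0: {B, C, D, F}
Final reachable set {B, C, D, F} has 4 states.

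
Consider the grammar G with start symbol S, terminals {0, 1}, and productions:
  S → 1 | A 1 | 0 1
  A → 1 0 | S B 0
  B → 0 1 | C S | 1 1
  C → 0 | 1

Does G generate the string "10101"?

yes

S ⇒ A1 ⇒ SB01 ⇒ 1B01 ⇒ 10101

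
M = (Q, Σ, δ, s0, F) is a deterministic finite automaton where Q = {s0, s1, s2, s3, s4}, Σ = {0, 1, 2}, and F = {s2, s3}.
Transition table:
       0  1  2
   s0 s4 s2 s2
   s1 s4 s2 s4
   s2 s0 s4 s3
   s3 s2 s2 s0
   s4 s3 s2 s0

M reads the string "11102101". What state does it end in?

s2

s0 --1--> s2
s2 --1--> s4
s4 --1--> s2
s2 --0--> s0
s0 --2--> s2
s2 --1--> s4
s4 --0--> s3
s3 --1--> s2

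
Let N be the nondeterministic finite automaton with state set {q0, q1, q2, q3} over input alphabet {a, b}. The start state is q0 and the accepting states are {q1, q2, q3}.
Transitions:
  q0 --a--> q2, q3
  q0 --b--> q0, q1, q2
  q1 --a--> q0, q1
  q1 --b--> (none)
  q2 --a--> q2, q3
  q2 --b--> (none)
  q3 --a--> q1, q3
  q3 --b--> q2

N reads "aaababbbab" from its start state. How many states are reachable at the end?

Start: {q0}
read a: {q2, q3}
read a: {q1, q2, q3}
read a: {q0, q1, q2, q3}
read b: {q0, q1, q2}
read a: {q0, q1, q2, q3}
read b: {q0, q1, q2}
read b: {q0, q1, q2}
read b: {q0, q1, q2}
read a: {q0, q1, q2, q3}
read b: {q0, q1, q2}
Final reachable set {q0, q1, q2} has 3 states.

3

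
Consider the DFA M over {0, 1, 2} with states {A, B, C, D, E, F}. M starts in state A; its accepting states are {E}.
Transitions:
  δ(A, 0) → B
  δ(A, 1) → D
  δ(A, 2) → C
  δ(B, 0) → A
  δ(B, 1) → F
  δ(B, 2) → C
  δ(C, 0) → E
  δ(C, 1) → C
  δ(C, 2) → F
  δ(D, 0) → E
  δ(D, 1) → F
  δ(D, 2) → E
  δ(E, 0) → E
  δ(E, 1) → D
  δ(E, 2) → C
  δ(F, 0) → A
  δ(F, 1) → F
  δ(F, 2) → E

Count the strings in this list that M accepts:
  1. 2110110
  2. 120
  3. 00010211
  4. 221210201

1

2110110: rejected
120: accepted
00010211: rejected
221210201: rejected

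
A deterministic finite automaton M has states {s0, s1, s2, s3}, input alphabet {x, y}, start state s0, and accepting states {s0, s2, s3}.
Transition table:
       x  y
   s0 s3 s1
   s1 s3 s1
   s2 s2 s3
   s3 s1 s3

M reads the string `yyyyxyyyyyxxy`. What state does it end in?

s0 --y--> s1
s1 --y--> s1
s1 --y--> s1
s1 --y--> s1
s1 --x--> s3
s3 --y--> s3
s3 --y--> s3
s3 --y--> s3
s3 --y--> s3
s3 --y--> s3
s3 --x--> s1
s1 --x--> s3
s3 --y--> s3

s3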